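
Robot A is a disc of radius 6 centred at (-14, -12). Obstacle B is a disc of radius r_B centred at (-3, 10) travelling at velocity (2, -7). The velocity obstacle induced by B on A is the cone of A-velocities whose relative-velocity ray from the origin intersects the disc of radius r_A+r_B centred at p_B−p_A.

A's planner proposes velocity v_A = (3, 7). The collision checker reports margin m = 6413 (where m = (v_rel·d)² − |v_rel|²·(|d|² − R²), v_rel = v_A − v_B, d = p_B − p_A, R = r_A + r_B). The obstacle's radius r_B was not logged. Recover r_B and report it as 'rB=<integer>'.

m = 6413
d = (11, 22);  v_rel = (1, 14),  |v_rel|² = 197
v_rel×d = (1)·(22) − (14)·(11) = -132
since m = R²·197 − (-132)²:  R² = (17424 + 6413) / 197 = 121
R = √121 = 11  ⇒  r_B = 11 − 6 = 5

rB=5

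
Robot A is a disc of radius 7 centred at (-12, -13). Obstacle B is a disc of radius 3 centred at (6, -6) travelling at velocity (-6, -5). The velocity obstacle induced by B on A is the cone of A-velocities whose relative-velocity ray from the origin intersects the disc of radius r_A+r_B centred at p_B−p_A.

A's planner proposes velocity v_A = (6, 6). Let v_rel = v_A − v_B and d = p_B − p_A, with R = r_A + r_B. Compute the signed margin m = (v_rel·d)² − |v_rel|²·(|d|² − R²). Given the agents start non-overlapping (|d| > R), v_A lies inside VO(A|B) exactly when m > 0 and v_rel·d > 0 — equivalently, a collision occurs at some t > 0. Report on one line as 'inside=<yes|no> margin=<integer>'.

d = (18, 7),  |d|² = 373;  R = 7+3 = 10,  c = 373−10² = 273
v_rel = (12, 11),  |v_rel|² = 265;  v_rel·d = (12)·(18) + (11)·(7) = 293
265·t² − 586·t + 273 = 0  ⇒  m = 293² − 265·273 = 13504
m = 13504 > 0,  v_rel·d = 293 > 0  ⇒  inside

inside=yes margin=13504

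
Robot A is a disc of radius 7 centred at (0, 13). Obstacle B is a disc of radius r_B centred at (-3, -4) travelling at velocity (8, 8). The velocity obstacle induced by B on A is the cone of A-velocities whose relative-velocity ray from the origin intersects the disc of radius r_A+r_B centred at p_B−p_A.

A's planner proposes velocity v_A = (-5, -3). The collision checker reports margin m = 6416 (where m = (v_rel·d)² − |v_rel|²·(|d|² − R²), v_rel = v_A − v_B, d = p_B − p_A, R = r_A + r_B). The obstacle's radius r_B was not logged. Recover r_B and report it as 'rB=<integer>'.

m = 6416
d = (-3, -17);  v_rel = (-13, -11),  |v_rel|² = 290
v_rel×d = (-13)·(-17) − (-11)·(-3) = 188
since m = R²·290 − 188²:  R² = (35344 + 6416) / 290 = 144
R = √144 = 12  ⇒  r_B = 12 − 7 = 5

rB=5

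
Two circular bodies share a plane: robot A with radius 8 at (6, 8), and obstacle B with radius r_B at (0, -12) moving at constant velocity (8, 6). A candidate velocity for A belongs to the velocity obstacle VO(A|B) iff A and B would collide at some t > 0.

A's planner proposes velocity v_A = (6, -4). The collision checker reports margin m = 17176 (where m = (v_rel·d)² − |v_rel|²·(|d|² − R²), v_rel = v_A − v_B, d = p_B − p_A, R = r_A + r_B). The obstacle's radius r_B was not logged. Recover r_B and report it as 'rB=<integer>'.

m = 17176
d = (-6, -20);  v_rel = (-2, -10),  |v_rel|² = 104
v_rel×d = (-2)·(-20) − (-10)·(-6) = -20
since m = R²·104 − (-20)²:  R² = (400 + 17176) / 104 = 169
R = √169 = 13  ⇒  r_B = 13 − 8 = 5

rB=5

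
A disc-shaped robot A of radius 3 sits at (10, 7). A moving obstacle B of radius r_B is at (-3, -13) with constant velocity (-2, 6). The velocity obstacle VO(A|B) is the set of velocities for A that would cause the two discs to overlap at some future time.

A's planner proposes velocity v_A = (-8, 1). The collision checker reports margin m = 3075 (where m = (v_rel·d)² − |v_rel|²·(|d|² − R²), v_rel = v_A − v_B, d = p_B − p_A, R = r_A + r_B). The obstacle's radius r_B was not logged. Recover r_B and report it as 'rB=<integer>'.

m = 3075
d = (-13, -20);  v_rel = (-6, -5),  |v_rel|² = 61
v_rel×d = (-6)·(-20) − (-5)·(-13) = 55
since m = R²·61 − 55²:  R² = (3025 + 3075) / 61 = 100
R = √100 = 10  ⇒  r_B = 10 − 3 = 7

rB=7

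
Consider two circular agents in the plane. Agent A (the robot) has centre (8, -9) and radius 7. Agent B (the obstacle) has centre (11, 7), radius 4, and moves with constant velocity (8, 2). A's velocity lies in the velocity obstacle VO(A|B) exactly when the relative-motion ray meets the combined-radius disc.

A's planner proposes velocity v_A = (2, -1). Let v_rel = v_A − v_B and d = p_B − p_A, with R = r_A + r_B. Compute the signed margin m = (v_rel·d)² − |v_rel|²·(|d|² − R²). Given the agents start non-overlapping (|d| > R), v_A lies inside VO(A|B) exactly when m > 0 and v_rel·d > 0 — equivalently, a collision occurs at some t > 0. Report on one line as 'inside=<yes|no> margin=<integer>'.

d = (3, 16),  |d|² = 265;  R = 7+4 = 11,  c = 265−11² = 144
v_rel = (-6, -3),  |v_rel|² = 45;  v_rel·d = (-6)·(3) + (-3)·(16) = -66
45·t² + 132·t + 144 = 0  ⇒  m = (-66)² − 45·144 = -2124
m = -2124 < 0,  v_rel·d = -66 < 0  ⇒  outside

inside=no margin=-2124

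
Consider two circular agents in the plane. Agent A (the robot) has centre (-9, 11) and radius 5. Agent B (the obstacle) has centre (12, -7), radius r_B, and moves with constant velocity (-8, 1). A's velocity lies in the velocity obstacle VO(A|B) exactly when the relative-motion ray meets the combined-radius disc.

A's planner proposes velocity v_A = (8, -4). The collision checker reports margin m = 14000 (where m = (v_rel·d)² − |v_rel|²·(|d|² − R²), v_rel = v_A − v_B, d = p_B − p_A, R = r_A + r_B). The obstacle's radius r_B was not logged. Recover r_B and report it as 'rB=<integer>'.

m = 14000
d = (21, -18);  v_rel = (16, -5),  |v_rel|² = 281
v_rel×d = (16)·(-18) − (-5)·(21) = -183
since m = R²·281 − (-183)²:  R² = (33489 + 14000) / 281 = 169
R = √169 = 13  ⇒  r_B = 13 − 5 = 8

rB=8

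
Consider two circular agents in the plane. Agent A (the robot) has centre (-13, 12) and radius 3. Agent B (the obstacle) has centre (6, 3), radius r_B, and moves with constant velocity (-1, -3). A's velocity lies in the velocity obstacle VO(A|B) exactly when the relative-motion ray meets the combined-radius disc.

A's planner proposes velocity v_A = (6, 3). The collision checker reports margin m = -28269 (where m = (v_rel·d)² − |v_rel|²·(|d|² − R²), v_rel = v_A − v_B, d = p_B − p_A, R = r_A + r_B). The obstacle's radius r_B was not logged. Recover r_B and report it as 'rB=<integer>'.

m = -28269
d = (19, -9);  v_rel = (7, 6),  |v_rel|² = 85
v_rel×d = (7)·(-9) − (6)·(19) = -177
since m = R²·85 − (-177)²:  R² = (31329 + -28269) / 85 = 36
R = √36 = 6  ⇒  r_B = 6 − 3 = 3

rB=3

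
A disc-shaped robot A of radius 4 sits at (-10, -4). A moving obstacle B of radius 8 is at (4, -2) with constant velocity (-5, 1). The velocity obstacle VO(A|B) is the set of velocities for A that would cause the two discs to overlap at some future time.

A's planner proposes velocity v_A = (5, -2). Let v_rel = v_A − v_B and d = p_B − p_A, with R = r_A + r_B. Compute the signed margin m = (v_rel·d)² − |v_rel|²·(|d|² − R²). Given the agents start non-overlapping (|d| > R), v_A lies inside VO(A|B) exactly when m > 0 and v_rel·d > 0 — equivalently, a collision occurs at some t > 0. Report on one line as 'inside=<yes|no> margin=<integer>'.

d = (14, 2),  |d|² = 200;  R = 4+8 = 12,  c = 200−12² = 56
v_rel = (10, -3),  |v_rel|² = 109;  v_rel·d = (10)·(14) + (-3)·(2) = 134
109·t² − 268·t + 56 = 0  ⇒  m = 134² − 109·56 = 11852
m = 11852 > 0,  v_rel·d = 134 > 0  ⇒  inside

inside=yes margin=11852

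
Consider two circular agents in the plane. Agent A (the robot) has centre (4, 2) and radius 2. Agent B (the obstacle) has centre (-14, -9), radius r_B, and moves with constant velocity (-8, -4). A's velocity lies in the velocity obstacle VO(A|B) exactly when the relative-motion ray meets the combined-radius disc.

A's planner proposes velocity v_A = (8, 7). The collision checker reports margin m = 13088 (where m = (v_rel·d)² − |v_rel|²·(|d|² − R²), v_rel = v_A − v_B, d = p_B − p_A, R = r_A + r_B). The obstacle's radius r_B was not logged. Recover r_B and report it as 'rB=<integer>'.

m = 13088
d = (-18, -11);  v_rel = (16, 11),  |v_rel|² = 377
v_rel×d = (16)·(-11) − (11)·(-18) = 22
since m = R²·377 − 22²:  R² = (484 + 13088) / 377 = 36
R = √36 = 6  ⇒  r_B = 6 − 2 = 4

rB=4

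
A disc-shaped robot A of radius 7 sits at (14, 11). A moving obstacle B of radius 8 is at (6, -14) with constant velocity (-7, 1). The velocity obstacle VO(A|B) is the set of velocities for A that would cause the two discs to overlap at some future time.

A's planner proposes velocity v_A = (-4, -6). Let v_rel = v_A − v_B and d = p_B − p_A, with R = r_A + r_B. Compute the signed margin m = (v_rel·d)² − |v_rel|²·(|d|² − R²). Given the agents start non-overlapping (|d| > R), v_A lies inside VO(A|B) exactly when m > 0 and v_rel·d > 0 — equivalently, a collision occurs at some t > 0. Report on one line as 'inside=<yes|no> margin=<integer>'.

d = (-8, -25),  |d|² = 689;  R = 7+8 = 15,  c = 689−15² = 464
v_rel = (3, -7),  |v_rel|² = 58;  v_rel·d = (3)·(-8) + (-7)·(-25) = 151
58·t² − 302·t + 464 = 0  ⇒  m = 151² − 58·464 = -4111
m = -4111 < 0,  v_rel·d = 151 > 0  ⇒  outside

inside=no margin=-4111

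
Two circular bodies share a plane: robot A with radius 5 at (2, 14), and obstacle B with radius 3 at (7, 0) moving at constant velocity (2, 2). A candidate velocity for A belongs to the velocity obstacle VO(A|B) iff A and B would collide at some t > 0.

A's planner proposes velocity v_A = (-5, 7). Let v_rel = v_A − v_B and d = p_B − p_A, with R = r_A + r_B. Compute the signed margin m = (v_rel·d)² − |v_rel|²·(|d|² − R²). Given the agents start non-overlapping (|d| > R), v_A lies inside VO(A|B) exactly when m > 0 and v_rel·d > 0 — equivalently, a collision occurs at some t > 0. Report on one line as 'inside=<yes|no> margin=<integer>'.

d = (5, -14),  |d|² = 221;  R = 5+3 = 8,  c = 221−8² = 157
v_rel = (-7, 5),  |v_rel|² = 74;  v_rel·d = (-7)·(5) + (5)·(-14) = -105
74·t² + 210·t + 157 = 0  ⇒  m = (-105)² − 74·157 = -593
m = -593 < 0,  v_rel·d = -105 < 0  ⇒  outside

inside=no margin=-593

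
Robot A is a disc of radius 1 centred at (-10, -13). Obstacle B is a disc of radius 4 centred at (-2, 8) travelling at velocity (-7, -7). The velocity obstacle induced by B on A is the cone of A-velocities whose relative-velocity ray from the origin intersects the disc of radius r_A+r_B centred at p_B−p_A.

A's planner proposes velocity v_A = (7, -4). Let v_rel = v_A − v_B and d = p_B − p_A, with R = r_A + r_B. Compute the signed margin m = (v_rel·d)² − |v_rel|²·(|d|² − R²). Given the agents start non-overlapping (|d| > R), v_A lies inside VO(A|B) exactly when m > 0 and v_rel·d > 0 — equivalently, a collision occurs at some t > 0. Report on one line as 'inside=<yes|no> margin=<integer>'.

d = (8, 21),  |d|² = 505;  R = 1+4 = 5,  c = 505−5² = 480
v_rel = (14, 3),  |v_rel|² = 205;  v_rel·d = (14)·(8) + (3)·(21) = 175
205·t² − 350·t + 480 = 0  ⇒  m = 175² − 205·480 = -67775
m = -67775 < 0,  v_rel·d = 175 > 0  ⇒  outside

inside=no margin=-67775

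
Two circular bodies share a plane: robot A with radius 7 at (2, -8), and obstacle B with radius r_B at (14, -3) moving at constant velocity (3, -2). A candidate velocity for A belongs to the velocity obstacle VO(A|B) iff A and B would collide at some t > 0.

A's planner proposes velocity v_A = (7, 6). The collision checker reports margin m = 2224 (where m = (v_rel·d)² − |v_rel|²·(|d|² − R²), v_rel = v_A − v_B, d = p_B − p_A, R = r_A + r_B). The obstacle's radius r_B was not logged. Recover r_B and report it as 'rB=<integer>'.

m = 2224
d = (12, 5);  v_rel = (4, 8),  |v_rel|² = 80
v_rel×d = (4)·(5) − (8)·(12) = -76
since m = R²·80 − (-76)²:  R² = (5776 + 2224) / 80 = 100
R = √100 = 10  ⇒  r_B = 10 − 7 = 3

rB=3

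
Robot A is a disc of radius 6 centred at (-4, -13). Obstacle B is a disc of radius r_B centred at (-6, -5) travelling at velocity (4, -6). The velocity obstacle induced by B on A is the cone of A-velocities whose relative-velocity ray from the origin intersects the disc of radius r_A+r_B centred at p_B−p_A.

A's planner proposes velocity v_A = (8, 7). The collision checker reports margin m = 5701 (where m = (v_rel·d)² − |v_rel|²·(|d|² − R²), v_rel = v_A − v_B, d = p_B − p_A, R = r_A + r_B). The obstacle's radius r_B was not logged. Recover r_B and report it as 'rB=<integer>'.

m = 5701
d = (-2, 8);  v_rel = (4, 13),  |v_rel|² = 185
v_rel×d = (4)·(8) − (13)·(-2) = 58
since m = R²·185 − 58²:  R² = (3364 + 5701) / 185 = 49
R = √49 = 7  ⇒  r_B = 7 − 6 = 1

rB=1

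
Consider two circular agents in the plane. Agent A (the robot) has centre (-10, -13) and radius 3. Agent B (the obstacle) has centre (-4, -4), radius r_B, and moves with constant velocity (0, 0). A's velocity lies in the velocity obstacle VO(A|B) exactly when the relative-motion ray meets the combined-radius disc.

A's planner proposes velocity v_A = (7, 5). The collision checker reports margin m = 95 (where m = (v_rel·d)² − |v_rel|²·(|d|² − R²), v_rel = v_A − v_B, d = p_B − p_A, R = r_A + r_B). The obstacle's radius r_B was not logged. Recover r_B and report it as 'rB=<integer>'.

m = 95
d = (6, 9);  v_rel = (7, 5),  |v_rel|² = 74
v_rel×d = (7)·(9) − (5)·(6) = 33
since m = R²·74 − 33²:  R² = (1089 + 95) / 74 = 16
R = √16 = 4  ⇒  r_B = 4 − 3 = 1

rB=1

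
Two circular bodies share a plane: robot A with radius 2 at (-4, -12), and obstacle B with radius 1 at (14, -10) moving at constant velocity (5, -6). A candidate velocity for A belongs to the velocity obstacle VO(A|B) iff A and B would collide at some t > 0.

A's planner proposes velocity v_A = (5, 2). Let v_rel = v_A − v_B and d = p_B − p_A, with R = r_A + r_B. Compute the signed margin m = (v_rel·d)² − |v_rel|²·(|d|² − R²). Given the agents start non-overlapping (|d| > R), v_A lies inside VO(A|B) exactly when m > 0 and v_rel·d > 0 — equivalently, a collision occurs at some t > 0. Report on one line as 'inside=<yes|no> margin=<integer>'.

d = (18, 2),  |d|² = 328;  R = 2+1 = 3,  c = 328−3² = 319
v_rel = (0, 8),  |v_rel|² = 64;  v_rel·d = (0)·(18) + (8)·(2) = 16
64·t² − 32·t + 319 = 0  ⇒  m = 16² − 64·319 = -20160
m = -20160 < 0,  v_rel·d = 16 > 0  ⇒  outside

inside=no margin=-20160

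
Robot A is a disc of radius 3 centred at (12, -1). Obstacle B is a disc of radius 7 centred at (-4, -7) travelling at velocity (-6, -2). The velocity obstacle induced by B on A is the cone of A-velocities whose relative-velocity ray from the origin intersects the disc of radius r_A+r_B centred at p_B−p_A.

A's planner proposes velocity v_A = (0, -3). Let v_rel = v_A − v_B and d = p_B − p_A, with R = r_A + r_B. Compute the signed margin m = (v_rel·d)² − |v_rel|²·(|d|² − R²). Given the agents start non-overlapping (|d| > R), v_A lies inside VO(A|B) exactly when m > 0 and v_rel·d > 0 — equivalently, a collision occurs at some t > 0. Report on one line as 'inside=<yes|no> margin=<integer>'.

d = (-16, -6),  |d|² = 292;  R = 3+7 = 10,  c = 292−10² = 192
v_rel = (6, -1),  |v_rel|² = 37;  v_rel·d = (6)·(-16) + (-1)·(-6) = -90
37·t² + 180·t + 192 = 0  ⇒  m = (-90)² − 37·192 = 996
m = 996 > 0,  v_rel·d = -90 < 0  ⇒  outside

inside=no margin=996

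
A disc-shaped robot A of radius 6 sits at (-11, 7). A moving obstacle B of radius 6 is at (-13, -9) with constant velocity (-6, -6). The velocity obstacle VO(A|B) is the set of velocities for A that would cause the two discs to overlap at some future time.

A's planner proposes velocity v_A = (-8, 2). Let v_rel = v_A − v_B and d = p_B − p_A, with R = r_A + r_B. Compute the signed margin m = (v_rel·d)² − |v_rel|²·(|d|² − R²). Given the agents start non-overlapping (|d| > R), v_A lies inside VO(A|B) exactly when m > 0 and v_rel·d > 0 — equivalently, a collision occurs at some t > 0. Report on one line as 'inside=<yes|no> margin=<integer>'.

d = (-2, -16),  |d|² = 260;  R = 6+6 = 12,  c = 260−12² = 116
v_rel = (-2, 8),  |v_rel|² = 68;  v_rel·d = (-2)·(-2) + (8)·(-16) = -124
68·t² + 248·t + 116 = 0  ⇒  m = (-124)² − 68·116 = 7488
m = 7488 > 0,  v_rel·d = -124 < 0  ⇒  outside

inside=no margin=7488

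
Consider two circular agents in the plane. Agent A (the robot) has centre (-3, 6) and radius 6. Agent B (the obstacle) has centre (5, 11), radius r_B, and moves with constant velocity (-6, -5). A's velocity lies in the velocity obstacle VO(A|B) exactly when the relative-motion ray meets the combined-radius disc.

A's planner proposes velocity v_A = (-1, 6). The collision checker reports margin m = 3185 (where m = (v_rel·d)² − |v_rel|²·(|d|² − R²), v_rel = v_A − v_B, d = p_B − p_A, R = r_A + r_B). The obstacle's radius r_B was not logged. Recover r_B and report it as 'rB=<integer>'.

m = 3185
d = (8, 5);  v_rel = (5, 11),  |v_rel|² = 146
v_rel×d = (5)·(5) − (11)·(8) = -63
since m = R²·146 − (-63)²:  R² = (3969 + 3185) / 146 = 49
R = √49 = 7  ⇒  r_B = 7 − 6 = 1

rB=1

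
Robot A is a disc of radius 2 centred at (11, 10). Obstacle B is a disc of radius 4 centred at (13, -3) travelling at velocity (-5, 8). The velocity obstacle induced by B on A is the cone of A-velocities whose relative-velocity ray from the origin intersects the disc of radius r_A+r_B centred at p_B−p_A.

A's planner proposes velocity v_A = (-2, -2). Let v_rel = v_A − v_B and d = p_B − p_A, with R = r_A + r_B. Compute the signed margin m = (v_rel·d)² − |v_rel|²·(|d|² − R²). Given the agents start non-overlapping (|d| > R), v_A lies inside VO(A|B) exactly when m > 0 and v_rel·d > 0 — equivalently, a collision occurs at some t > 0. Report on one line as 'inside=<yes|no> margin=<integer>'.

d = (2, -13),  |d|² = 173;  R = 2+4 = 6,  c = 173−6² = 137
v_rel = (3, -10),  |v_rel|² = 109;  v_rel·d = (3)·(2) + (-10)·(-13) = 136
109·t² − 272·t + 137 = 0  ⇒  m = 136² − 109·137 = 3563
m = 3563 > 0,  v_rel·d = 136 > 0  ⇒  inside

inside=yes margin=3563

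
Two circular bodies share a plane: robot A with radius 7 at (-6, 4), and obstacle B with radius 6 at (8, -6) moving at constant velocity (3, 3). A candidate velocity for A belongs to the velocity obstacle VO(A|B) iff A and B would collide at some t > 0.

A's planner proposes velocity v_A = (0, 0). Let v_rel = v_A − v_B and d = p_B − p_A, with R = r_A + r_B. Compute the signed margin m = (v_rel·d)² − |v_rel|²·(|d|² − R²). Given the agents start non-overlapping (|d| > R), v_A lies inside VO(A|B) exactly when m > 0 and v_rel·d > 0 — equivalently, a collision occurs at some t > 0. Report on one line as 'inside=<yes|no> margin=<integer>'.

d = (14, -10),  |d|² = 296;  R = 7+6 = 13,  c = 296−13² = 127
v_rel = (-3, -3),  |v_rel|² = 18;  v_rel·d = (-3)·(14) + (-3)·(-10) = -12
18·t² + 24·t + 127 = 0  ⇒  m = (-12)² − 18·127 = -2142
m = -2142 < 0,  v_rel·d = -12 < 0  ⇒  outside

inside=no margin=-2142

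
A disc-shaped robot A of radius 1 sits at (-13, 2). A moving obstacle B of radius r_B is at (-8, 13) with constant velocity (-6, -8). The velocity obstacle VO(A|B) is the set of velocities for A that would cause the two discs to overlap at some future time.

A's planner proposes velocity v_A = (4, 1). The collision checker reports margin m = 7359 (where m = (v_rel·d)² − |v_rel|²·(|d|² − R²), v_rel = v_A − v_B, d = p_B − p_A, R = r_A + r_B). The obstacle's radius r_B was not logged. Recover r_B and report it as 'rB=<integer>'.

m = 7359
d = (5, 11);  v_rel = (10, 9),  |v_rel|² = 181
v_rel×d = (10)·(11) − (9)·(5) = 65
since m = R²·181 − 65²:  R² = (4225 + 7359) / 181 = 64
R = √64 = 8  ⇒  r_B = 8 − 1 = 7

rB=7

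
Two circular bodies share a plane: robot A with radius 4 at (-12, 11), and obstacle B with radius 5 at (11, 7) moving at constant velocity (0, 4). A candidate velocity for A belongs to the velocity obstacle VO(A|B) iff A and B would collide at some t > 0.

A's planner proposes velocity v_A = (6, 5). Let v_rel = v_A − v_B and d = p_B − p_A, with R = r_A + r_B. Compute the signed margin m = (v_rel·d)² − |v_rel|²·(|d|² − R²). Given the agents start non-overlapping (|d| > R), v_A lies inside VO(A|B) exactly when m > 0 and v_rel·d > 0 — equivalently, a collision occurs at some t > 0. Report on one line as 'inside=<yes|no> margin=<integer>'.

d = (23, -4),  |d|² = 545;  R = 4+5 = 9,  c = 545−9² = 464
v_rel = (6, 1),  |v_rel|² = 37;  v_rel·d = (6)·(23) + (1)·(-4) = 134
37·t² − 268·t + 464 = 0  ⇒  m = 134² − 37·464 = 788
m = 788 > 0,  v_rel·d = 134 > 0  ⇒  inside

inside=yes margin=788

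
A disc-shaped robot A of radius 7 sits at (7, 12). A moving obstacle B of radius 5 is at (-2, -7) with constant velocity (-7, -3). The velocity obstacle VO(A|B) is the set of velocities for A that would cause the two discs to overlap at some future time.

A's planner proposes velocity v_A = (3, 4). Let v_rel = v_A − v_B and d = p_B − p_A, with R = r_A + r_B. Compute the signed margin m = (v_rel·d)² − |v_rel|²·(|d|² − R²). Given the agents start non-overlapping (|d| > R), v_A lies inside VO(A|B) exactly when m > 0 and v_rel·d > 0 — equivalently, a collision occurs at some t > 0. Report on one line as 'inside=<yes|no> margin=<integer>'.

d = (-9, -19),  |d|² = 442;  R = 7+5 = 12,  c = 442−12² = 298
v_rel = (10, 7),  |v_rel|² = 149;  v_rel·d = (10)·(-9) + (7)·(-19) = -223
149·t² + 446·t + 298 = 0  ⇒  m = (-223)² − 149·298 = 5327
m = 5327 > 0,  v_rel·d = -223 < 0  ⇒  outside

inside=no margin=5327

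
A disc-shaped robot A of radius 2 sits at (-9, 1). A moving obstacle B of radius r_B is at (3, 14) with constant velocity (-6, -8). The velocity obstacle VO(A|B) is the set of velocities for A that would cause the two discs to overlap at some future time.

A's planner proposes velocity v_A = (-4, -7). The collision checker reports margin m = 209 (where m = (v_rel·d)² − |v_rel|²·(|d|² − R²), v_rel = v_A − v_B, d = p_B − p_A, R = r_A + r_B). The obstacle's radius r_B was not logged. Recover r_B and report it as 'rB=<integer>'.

m = 209
d = (12, 13);  v_rel = (2, 1),  |v_rel|² = 5
v_rel×d = (2)·(13) − (1)·(12) = 14
since m = R²·5 − 14²:  R² = (196 + 209) / 5 = 81
R = √81 = 9  ⇒  r_B = 9 − 2 = 7

rB=7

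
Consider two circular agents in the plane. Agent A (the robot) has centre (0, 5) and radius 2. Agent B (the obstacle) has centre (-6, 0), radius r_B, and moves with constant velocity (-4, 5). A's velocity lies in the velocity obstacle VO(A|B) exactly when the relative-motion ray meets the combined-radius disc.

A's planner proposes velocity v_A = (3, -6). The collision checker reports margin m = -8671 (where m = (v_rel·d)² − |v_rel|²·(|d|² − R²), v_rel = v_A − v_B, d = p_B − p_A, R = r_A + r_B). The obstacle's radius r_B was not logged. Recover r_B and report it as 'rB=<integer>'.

m = -8671
d = (-6, -5);  v_rel = (7, -11),  |v_rel|² = 170
v_rel×d = (7)·(-5) − (-11)·(-6) = -101
since m = R²·170 − (-101)²:  R² = (10201 + -8671) / 170 = 9
R = √9 = 3  ⇒  r_B = 3 − 2 = 1

rB=1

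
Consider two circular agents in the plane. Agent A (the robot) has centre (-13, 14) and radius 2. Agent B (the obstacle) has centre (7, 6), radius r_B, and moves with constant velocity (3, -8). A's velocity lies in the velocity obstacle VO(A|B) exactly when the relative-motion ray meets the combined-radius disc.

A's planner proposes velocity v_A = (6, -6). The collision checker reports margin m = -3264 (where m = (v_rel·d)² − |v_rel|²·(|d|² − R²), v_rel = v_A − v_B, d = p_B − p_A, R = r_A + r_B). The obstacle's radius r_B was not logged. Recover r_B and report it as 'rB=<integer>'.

m = -3264
d = (20, -8);  v_rel = (3, 2),  |v_rel|² = 13
v_rel×d = (3)·(-8) − (2)·(20) = -64
since m = R²·13 − (-64)²:  R² = (4096 + -3264) / 13 = 64
R = √64 = 8  ⇒  r_B = 8 − 2 = 6

rB=6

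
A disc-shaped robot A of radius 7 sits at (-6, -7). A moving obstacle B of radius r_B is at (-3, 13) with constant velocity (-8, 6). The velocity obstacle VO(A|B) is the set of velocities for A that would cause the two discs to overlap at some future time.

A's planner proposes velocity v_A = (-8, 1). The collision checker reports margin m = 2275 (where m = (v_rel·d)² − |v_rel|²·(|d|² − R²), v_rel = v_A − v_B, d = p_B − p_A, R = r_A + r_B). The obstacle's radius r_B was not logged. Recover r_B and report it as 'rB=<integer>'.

m = 2275
d = (3, 20);  v_rel = (0, -5),  |v_rel|² = 25
v_rel×d = (0)·(20) − (-5)·(3) = 15
since m = R²·25 − 15²:  R² = (225 + 2275) / 25 = 100
R = √100 = 10  ⇒  r_B = 10 − 7 = 3

rB=3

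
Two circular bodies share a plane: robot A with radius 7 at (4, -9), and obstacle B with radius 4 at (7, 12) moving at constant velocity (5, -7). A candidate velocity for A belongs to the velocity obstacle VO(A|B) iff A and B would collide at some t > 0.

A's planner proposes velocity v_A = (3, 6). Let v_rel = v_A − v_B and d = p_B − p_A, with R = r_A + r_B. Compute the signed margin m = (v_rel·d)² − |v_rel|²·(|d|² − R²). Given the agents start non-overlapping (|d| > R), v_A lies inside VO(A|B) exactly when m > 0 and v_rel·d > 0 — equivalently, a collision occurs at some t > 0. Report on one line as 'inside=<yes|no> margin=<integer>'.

d = (3, 21),  |d|² = 450;  R = 7+4 = 11,  c = 450−11² = 329
v_rel = (-2, 13),  |v_rel|² = 173;  v_rel·d = (-2)·(3) + (13)·(21) = 267
173·t² − 534·t + 329 = 0  ⇒  m = 267² − 173·329 = 14372
m = 14372 > 0,  v_rel·d = 267 > 0  ⇒  inside

inside=yes margin=14372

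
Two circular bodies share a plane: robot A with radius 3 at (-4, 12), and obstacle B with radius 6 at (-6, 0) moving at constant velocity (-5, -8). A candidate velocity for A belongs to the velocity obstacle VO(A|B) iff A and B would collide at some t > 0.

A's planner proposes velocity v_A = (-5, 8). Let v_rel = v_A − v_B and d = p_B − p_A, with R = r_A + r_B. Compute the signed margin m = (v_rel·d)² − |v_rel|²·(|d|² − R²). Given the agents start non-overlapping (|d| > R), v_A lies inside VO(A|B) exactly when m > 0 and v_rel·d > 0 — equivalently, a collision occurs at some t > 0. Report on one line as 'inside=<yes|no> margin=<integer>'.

d = (-2, -12),  |d|² = 148;  R = 3+6 = 9,  c = 148−9² = 67
v_rel = (0, 16),  |v_rel|² = 256;  v_rel·d = (0)·(-2) + (16)·(-12) = -192
256·t² + 384·t + 67 = 0  ⇒  m = (-192)² − 256·67 = 19712
m = 19712 > 0,  v_rel·d = -192 < 0  ⇒  outside

inside=no margin=19712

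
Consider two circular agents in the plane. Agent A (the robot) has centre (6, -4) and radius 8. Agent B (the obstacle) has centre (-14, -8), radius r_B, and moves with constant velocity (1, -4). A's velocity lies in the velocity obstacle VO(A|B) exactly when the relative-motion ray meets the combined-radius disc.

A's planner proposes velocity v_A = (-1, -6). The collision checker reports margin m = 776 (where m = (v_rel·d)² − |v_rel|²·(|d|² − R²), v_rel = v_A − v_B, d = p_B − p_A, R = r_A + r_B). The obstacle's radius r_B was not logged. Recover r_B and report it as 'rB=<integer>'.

m = 776
d = (-20, -4);  v_rel = (-2, -2),  |v_rel|² = 8
v_rel×d = (-2)·(-4) − (-2)·(-20) = -32
since m = R²·8 − (-32)²:  R² = (1024 + 776) / 8 = 225
R = √225 = 15  ⇒  r_B = 15 − 8 = 7

rB=7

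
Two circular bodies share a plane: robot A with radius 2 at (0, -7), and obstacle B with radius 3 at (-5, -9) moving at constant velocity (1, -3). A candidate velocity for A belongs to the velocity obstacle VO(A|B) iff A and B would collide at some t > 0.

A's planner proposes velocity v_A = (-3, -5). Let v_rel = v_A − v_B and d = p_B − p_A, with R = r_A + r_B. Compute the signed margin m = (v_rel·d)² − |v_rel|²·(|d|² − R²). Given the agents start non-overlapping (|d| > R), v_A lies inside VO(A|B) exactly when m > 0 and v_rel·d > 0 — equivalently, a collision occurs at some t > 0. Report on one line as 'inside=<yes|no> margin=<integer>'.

d = (-5, -2),  |d|² = 29;  R = 2+3 = 5,  c = 29−5² = 4
v_rel = (-4, -2),  |v_rel|² = 20;  v_rel·d = (-4)·(-5) + (-2)·(-2) = 24
20·t² − 48·t + 4 = 0  ⇒  m = 24² − 20·4 = 496
m = 496 > 0,  v_rel·d = 24 > 0  ⇒  inside

inside=yes margin=496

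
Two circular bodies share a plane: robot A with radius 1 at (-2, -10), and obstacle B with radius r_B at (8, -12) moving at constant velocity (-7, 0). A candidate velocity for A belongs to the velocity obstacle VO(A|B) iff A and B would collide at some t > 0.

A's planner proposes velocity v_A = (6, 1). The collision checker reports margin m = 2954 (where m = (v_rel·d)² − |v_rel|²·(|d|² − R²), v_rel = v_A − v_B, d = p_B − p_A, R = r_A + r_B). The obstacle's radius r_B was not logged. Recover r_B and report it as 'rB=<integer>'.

m = 2954
d = (10, -2);  v_rel = (13, 1),  |v_rel|² = 170
v_rel×d = (13)·(-2) − (1)·(10) = -36
since m = R²·170 − (-36)²:  R² = (1296 + 2954) / 170 = 25
R = √25 = 5  ⇒  r_B = 5 − 1 = 4

rB=4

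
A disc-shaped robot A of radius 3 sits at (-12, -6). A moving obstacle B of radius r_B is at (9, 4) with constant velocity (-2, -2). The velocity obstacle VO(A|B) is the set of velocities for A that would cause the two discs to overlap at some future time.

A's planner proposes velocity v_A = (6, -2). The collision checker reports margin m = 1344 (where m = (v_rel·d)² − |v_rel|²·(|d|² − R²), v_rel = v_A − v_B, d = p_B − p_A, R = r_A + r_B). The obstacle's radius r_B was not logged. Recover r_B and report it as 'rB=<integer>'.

m = 1344
d = (21, 10);  v_rel = (8, 0),  |v_rel|² = 64
v_rel×d = (8)·(10) − (0)·(21) = 80
since m = R²·64 − 80²:  R² = (6400 + 1344) / 64 = 121
R = √121 = 11  ⇒  r_B = 11 − 3 = 8

rB=8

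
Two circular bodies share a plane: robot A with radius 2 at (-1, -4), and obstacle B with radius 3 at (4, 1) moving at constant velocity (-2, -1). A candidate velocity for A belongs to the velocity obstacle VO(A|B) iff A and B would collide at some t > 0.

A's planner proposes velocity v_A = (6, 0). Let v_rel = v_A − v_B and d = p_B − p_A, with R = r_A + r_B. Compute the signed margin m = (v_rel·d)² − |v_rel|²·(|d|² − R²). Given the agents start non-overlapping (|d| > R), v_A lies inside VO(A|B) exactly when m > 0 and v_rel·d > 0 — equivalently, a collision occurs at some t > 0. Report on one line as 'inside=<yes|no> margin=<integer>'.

d = (5, 5),  |d|² = 50;  R = 2+3 = 5,  c = 50−5² = 25
v_rel = (8, 1),  |v_rel|² = 65;  v_rel·d = (8)·(5) + (1)·(5) = 45
65·t² − 90·t + 25 = 0  ⇒  m = 45² − 65·25 = 400
m = 400 > 0,  v_rel·d = 45 > 0  ⇒  inside

inside=yes margin=400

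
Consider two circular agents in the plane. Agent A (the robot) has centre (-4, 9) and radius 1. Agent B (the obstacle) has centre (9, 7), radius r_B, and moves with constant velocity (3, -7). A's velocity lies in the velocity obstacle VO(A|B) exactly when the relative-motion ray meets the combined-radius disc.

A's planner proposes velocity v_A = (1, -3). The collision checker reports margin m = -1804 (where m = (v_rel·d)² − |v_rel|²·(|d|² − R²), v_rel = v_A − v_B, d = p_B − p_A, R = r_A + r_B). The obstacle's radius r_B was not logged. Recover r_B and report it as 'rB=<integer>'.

m = -1804
d = (13, -2);  v_rel = (-2, 4),  |v_rel|² = 20
v_rel×d = (-2)·(-2) − (4)·(13) = -48
since m = R²·20 − (-48)²:  R² = (2304 + -1804) / 20 = 25
R = √25 = 5  ⇒  r_B = 5 − 1 = 4

rB=4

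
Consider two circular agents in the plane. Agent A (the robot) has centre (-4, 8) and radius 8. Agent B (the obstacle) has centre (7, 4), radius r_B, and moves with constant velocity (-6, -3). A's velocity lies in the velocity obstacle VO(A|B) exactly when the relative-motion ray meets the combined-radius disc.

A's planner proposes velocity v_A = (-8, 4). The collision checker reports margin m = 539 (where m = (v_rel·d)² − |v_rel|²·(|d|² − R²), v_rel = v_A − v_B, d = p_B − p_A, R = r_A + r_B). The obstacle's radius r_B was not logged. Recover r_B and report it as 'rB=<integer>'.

m = 539
d = (11, -4);  v_rel = (-2, 7),  |v_rel|² = 53
v_rel×d = (-2)·(-4) − (7)·(11) = -69
since m = R²·53 − (-69)²:  R² = (4761 + 539) / 53 = 100
R = √100 = 10  ⇒  r_B = 10 − 8 = 2

rB=2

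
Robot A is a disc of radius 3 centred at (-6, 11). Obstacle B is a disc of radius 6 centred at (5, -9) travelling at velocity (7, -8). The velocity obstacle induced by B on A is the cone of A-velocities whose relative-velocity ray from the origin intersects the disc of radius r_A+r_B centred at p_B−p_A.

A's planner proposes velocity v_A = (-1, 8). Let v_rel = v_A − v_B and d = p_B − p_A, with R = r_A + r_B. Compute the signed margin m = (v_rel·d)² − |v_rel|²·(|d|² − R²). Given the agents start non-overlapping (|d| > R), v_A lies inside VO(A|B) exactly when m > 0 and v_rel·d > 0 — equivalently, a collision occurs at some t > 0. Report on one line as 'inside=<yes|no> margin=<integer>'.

d = (11, -20),  |d|² = 521;  R = 3+6 = 9,  c = 521−9² = 440
v_rel = (-8, 16),  |v_rel|² = 320;  v_rel·d = (-8)·(11) + (16)·(-20) = -408
320·t² + 816·t + 440 = 0  ⇒  m = (-408)² − 320·440 = 25664
m = 25664 > 0,  v_rel·d = -408 < 0  ⇒  outside

inside=no margin=25664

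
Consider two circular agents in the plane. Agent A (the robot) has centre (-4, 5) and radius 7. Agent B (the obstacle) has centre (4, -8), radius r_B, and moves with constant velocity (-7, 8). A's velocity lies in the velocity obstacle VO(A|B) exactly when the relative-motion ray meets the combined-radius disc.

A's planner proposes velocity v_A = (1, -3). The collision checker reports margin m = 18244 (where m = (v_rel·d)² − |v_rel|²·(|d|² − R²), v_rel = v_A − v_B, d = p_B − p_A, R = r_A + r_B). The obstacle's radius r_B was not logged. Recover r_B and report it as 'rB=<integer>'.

m = 18244
d = (8, -13);  v_rel = (8, -11),  |v_rel|² = 185
v_rel×d = (8)·(-13) − (-11)·(8) = -16
since m = R²·185 − (-16)²:  R² = (256 + 18244) / 185 = 100
R = √100 = 10  ⇒  r_B = 10 − 7 = 3

rB=3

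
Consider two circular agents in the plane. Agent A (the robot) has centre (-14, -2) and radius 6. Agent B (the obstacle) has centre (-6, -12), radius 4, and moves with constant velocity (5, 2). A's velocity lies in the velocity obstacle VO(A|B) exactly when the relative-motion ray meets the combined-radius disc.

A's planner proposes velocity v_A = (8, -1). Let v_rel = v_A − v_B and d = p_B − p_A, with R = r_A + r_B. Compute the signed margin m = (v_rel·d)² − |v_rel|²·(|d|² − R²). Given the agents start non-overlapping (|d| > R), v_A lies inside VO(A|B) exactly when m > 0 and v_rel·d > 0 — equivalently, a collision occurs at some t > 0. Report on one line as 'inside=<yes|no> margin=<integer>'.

d = (8, -10),  |d|² = 164;  R = 6+4 = 10,  c = 164−10² = 64
v_rel = (3, -3),  |v_rel|² = 18;  v_rel·d = (3)·(8) + (-3)·(-10) = 54
18·t² − 108·t + 64 = 0  ⇒  m = 54² − 18·64 = 1764
m = 1764 > 0,  v_rel·d = 54 > 0  ⇒  inside

inside=yes margin=1764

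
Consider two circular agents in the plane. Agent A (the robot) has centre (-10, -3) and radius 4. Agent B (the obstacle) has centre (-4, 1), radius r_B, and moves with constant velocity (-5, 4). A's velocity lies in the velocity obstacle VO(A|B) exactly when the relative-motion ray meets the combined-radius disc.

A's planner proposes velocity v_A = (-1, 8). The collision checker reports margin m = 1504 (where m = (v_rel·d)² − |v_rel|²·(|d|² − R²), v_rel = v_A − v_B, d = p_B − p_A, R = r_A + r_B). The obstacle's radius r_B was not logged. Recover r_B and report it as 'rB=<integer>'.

m = 1504
d = (6, 4);  v_rel = (4, 4),  |v_rel|² = 32
v_rel×d = (4)·(4) − (4)·(6) = -8
since m = R²·32 − (-8)²:  R² = (64 + 1504) / 32 = 49
R = √49 = 7  ⇒  r_B = 7 − 4 = 3

rB=3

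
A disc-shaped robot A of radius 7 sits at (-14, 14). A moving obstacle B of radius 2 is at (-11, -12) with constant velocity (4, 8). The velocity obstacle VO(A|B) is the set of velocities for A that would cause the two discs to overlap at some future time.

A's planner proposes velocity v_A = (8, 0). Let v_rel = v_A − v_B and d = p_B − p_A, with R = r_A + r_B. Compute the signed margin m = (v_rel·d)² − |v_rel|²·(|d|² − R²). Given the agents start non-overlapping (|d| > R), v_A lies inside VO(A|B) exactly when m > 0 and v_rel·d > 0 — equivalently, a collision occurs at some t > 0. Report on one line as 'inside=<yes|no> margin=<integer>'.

d = (3, -26),  |d|² = 685;  R = 7+2 = 9,  c = 685−9² = 604
v_rel = (4, -8),  |v_rel|² = 80;  v_rel·d = (4)·(3) + (-8)·(-26) = 220
80·t² − 440·t + 604 = 0  ⇒  m = 220² − 80·604 = 80
m = 80 > 0,  v_rel·d = 220 > 0  ⇒  inside

inside=yes margin=80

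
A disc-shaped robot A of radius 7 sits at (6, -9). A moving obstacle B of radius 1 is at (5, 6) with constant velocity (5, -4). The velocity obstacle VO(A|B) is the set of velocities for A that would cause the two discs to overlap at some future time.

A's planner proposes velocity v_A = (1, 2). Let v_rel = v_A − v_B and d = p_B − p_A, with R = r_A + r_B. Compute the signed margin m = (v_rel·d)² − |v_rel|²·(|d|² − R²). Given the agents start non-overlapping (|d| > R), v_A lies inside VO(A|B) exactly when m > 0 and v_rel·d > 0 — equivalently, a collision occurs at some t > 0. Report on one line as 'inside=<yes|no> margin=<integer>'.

d = (-1, 15),  |d|² = 226;  R = 7+1 = 8,  c = 226−8² = 162
v_rel = (-4, 6),  |v_rel|² = 52;  v_rel·d = (-4)·(-1) + (6)·(15) = 94
52·t² − 188·t + 162 = 0  ⇒  m = 94² − 52·162 = 412
m = 412 > 0,  v_rel·d = 94 > 0  ⇒  inside

inside=yes margin=412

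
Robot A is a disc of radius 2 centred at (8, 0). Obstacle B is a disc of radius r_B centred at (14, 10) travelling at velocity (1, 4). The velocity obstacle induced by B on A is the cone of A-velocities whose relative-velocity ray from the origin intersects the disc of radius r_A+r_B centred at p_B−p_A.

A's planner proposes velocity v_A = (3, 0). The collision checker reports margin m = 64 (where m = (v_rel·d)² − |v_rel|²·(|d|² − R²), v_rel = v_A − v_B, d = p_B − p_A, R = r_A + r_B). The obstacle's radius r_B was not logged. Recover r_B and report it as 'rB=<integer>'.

m = 64
d = (6, 10);  v_rel = (2, -4),  |v_rel|² = 20
v_rel×d = (2)·(10) − (-4)·(6) = 44
since m = R²·20 − 44²:  R² = (1936 + 64) / 20 = 100
R = √100 = 10  ⇒  r_B = 10 − 2 = 8

rB=8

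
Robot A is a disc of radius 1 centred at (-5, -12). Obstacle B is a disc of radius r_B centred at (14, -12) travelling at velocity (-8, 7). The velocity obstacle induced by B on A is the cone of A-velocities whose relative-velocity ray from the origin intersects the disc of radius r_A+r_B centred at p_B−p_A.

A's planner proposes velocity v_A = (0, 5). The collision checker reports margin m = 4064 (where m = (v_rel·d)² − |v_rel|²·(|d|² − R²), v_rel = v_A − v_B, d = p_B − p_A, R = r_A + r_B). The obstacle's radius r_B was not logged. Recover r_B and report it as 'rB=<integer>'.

m = 4064
d = (19, 0);  v_rel = (8, -2),  |v_rel|² = 68
v_rel×d = (8)·(0) − (-2)·(19) = 38
since m = R²·68 − 38²:  R² = (1444 + 4064) / 68 = 81
R = √81 = 9  ⇒  r_B = 9 − 1 = 8

rB=8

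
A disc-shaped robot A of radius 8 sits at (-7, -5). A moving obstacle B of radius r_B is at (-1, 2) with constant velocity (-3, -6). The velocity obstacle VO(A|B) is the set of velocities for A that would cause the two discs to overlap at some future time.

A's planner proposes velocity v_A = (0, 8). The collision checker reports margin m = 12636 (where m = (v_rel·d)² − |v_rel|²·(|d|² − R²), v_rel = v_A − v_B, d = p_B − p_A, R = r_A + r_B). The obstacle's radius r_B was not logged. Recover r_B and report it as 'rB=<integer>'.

m = 12636
d = (6, 7);  v_rel = (3, 14),  |v_rel|² = 205
v_rel×d = (3)·(7) − (14)·(6) = -63
since m = R²·205 − (-63)²:  R² = (3969 + 12636) / 205 = 81
R = √81 = 9  ⇒  r_B = 9 − 8 = 1

rB=1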